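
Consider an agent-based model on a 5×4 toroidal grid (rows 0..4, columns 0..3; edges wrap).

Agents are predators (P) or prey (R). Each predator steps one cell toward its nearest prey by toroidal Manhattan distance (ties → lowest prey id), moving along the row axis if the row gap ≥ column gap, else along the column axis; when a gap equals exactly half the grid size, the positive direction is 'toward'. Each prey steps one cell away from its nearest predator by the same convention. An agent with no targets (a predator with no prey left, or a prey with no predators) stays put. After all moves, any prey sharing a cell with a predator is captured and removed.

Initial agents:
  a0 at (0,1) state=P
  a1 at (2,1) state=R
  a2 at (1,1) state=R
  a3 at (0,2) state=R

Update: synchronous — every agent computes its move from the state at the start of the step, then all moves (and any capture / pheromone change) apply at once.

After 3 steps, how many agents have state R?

3

t=1: a0@(1,1):P a1@(3,1):R a2@(2,1):R a3@(0,3):R
t=2: a0@(2,1):P a1@(4,1):R a2@(3,1):R a3@(0,2):R
t=3: a0@(3,1):P a1@(0,1):R a2@(4,1):R a3@(4,2):R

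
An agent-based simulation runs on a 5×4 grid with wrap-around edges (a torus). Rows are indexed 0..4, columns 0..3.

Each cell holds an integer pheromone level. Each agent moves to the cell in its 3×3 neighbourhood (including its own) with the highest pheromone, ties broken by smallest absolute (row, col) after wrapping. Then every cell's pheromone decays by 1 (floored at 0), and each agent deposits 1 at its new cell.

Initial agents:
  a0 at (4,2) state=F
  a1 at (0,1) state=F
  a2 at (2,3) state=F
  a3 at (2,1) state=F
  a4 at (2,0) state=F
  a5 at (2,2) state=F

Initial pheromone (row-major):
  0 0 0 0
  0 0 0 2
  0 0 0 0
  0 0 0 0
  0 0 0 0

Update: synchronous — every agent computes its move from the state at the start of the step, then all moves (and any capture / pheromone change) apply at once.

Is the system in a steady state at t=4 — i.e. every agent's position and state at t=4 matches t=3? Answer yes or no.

t=1: a0@(0,1) a1@(0,0) a2@(1,3) a3@(1,0) a4@(1,3) a5@(1,3) | pheromone: 1 1 0 0 / 1 0 0 4 / 0 0 0 0 / 0 0 0 0 / 0 0 0 0
t=2: a0@(0,0) a1@(1,3) a2@(1,3) a3@(1,3) a4@(1,3) a5@(1,3) | pheromone: 1 0 0 0 / 0 0 0 8 / 0 0 0 0 / 0 0 0 0 / 0 0 0 0
t=3: a0@(1,3) a1@(1,3) a2@(1,3) a3@(1,3) a4@(1,3) a5@(1,3) | pheromone: 0 0 0 0 / 0 0 0 13 / 0 0 0 0 / 0 0 0 0 / 0 0 0 0
t=4: a0@(1,3) a1@(1,3) a2@(1,3) a3@(1,3) a4@(1,3) a5@(1,3) | pheromone: 0 0 0 0 / 0 0 0 18 / 0 0 0 0 / 0 0 0 0 / 0 0 0 0

yes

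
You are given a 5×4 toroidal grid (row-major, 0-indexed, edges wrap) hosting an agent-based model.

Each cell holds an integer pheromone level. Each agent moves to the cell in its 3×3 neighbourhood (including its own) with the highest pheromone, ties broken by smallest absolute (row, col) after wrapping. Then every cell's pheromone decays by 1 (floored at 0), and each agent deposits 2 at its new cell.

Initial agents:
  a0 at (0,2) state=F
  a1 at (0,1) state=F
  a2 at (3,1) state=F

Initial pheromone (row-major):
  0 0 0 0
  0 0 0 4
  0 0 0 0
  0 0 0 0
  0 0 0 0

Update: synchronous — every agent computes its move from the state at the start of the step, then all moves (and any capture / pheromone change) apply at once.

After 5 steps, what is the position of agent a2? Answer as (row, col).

(1, 3)

t=1: a0@(1,3) a1@(0,0) a2@(2,0) | pheromone: 2 0 0 0 / 0 0 0 5 / 2 0 0 0 / 0 0 0 0 / 0 0 0 0
t=2: a0@(1,3) a1@(1,3) a2@(1,3) | pheromone: 1 0 0 0 / 0 0 0 10 / 1 0 0 0 / 0 0 0 0 / 0 0 0 0
t=3: a0@(1,3) a1@(1,3) a2@(1,3) | pheromone: 0 0 0 0 / 0 0 0 15 / 0 0 0 0 / 0 0 0 0 / 0 0 0 0
t=4: a0@(1,3) a1@(1,3) a2@(1,3) | pheromone: 0 0 0 0 / 0 0 0 20 / 0 0 0 0 / 0 0 0 0 / 0 0 0 0
t=5: a0@(1,3) a1@(1,3) a2@(1,3) | pheromone: 0 0 0 0 / 0 0 0 25 / 0 0 0 0 / 0 0 0 0 / 0 0 0 0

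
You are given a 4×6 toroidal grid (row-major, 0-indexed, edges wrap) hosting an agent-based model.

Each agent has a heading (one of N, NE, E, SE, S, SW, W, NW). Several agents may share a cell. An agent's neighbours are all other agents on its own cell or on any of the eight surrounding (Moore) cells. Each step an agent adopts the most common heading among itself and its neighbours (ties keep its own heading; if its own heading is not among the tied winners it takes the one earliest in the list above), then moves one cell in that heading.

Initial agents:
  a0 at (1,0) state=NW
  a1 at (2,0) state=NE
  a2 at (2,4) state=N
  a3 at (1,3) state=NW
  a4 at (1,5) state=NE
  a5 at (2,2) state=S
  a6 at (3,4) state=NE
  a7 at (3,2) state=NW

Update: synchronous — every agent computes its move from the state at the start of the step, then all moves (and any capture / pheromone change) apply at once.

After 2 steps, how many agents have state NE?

t=1: a0@(0,1):NE a1@(1,1):NE a2@(1,5):NE a3@(0,2):NW a4@(0,0):NE a5@(1,1):NW a6@(2,5):NE a7@(2,1):NW
t=2: a0@(3,2):NE a1@(0,2):NE a2@(0,0):NE a3@(3,1):NW a4@(3,1):NE a5@(0,0):NW a6@(1,0):NE a7@(1,0):NW

5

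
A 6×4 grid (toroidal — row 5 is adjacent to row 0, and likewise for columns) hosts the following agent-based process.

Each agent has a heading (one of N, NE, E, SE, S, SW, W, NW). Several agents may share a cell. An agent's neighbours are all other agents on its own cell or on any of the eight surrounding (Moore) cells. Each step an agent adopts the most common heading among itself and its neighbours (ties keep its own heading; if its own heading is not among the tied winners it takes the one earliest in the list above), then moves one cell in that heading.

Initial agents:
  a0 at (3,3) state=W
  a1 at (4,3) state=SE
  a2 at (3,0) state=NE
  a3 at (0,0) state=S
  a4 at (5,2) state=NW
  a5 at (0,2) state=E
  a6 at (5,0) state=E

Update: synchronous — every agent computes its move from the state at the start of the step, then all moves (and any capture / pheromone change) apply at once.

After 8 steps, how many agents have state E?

6

t=1: a0@(3,2):W a1@(5,0):SE a2@(2,1):NE a3@(1,0):S a4@(4,1):NW a5@(0,3):E a6@(5,1):E
t=2: a0@(3,1):W a1@(5,1):E a2@(1,2):NE a3@(2,0):S a4@(3,0):NW a5@(0,0):E a6@(5,2):E
t=3: a0@(3,0):W a1@(5,2):E a2@(0,3):NE a3@(3,0):S a4@(2,3):NW a5@(0,1):E a6@(5,3):E
t=4: a0@(3,3):W a1@(5,3):E a2@(0,0):E a3@(4,0):S a4@(1,2):NW a5@(0,2):E a6@(5,0):E
t=5: a0@(3,2):W a1@(5,0):E a2@(0,1):E a3@(4,1):E a4@(0,1):NW a5@(0,3):E a6@(5,1):E
t=6: a0@(3,1):W a1@(5,1):E a2@(0,2):E a3@(4,2):E a4@(0,2):E a5@(0,0):E a6@(5,2):E
t=7: a0@(3,0):W a1@(5,2):E a2@(0,3):E a3@(4,3):E a4@(0,3):E a5@(0,1):E a6@(5,3):E
t=8: a0@(3,3):W a1@(5,3):E a2@(0,0):E a3@(4,0):E a4@(0,0):E a5@(0,2):E a6@(5,0):E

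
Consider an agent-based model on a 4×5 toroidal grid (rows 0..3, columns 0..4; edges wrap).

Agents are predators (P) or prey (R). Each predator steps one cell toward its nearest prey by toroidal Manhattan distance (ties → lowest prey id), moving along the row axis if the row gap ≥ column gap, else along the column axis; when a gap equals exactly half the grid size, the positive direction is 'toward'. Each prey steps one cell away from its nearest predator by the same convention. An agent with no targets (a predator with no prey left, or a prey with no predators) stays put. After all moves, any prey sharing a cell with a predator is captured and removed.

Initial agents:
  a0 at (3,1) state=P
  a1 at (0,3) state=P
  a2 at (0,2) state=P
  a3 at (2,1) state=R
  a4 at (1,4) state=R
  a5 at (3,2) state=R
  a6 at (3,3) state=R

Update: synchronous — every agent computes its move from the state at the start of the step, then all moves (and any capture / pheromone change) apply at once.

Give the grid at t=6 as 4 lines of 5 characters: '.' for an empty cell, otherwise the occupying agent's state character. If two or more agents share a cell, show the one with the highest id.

t=1: a0@(2,1):P a1@(3,3):P a2@(3,2):P a3@(1,1):R a4@(2,4):R a6@(2,3):R
t=2: a0@(1,1):P a1@(2,3):P a2@(2,2):P a3@(0,1):R a6@(1,3):R
t=3: a0@(0,1):P a1@(1,3):P a2@(1,2):P a3@(3,1):R a6@(0,3):R
t=4: a0@(3,1):P a1@(0,3):P a2@(0,2):P a3@(2,1):R a6@(3,3):R
t=5: a0@(2,1):P a1@(3,3):P a2@(3,2):P a3@(1,1):R a6@(2,3):R
t=6: a0@(1,1):P a1@(2,3):P a2@(2,2):P a3@(0,1):R a6@(1,3):R

.R...
.P.R.
..PP.
.....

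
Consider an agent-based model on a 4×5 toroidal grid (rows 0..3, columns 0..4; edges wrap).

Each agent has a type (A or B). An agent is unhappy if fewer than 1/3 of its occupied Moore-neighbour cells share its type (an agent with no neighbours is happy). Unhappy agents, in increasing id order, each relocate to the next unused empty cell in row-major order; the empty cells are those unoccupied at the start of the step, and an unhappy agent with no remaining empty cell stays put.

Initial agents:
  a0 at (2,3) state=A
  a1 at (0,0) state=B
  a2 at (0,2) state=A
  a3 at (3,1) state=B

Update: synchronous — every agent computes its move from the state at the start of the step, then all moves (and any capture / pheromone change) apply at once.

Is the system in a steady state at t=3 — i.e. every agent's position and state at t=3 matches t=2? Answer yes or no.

no

t=1: a0@(2,3):A a1@(0,0):B a2@(0,1):A a3@(3,1):B
t=2: a0@(2,3):A a1@(0,0):B a2@(0,2):A a3@(3,1):B
t=3: a0@(2,3):A a1@(0,0):B a2@(0,1):A a3@(3,1):B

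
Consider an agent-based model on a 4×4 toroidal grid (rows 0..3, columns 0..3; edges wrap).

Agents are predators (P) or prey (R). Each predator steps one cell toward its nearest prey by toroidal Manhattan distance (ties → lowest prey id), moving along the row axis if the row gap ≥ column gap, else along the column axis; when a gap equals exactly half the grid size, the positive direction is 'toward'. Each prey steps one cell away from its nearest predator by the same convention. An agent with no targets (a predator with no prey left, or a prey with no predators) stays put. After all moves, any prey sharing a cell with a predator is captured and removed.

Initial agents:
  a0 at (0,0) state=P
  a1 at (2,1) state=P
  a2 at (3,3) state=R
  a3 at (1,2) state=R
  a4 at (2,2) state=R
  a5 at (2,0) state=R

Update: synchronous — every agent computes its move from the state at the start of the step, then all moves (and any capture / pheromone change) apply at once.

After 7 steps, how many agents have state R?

1

t=1: a0@(3,0):P a1@(2,2):P a2@(2,3):R a3@(0,2):R a4@(2,3):R a5@(2,3):R
t=2: a0@(2,0):P a1@(2,3):P a3@(3,2):R
t=3: a0@(2,1):P a1@(3,3):P a3@(0,2):R
t=4: a0@(3,1):P a1@(0,3):P a3@(1,2):R
t=5: a0@(0,1):P a1@(1,3):P a3@(2,2):R
t=6: a0@(1,1):P a1@(2,3):P a3@(3,2):R
t=7: a0@(2,1):P a1@(3,3):P a3@(0,2):R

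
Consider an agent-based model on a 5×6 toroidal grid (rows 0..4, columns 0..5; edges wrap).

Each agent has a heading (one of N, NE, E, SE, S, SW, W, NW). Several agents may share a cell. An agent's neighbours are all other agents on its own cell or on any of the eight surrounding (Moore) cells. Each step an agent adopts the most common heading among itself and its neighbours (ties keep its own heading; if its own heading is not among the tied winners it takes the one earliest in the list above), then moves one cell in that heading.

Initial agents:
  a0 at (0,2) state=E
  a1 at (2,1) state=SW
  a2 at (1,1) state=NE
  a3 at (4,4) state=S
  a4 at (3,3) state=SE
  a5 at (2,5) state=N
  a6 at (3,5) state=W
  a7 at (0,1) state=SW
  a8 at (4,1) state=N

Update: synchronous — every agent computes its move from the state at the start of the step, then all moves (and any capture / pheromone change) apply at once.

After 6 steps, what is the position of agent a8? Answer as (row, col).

(3, 2)

t=1: a0@(0,3):E a1@(3,0):SW a2@(2,0):SW a3@(0,4):S a4@(4,4):SE a5@(1,5):N a6@(3,4):W a7@(1,0):SW a8@(3,1):N
t=2: a0@(0,4):E a1@(4,5):SW a2@(3,5):SW a3@(1,4):S a4@(0,5):SE a5@(2,4):SW a6@(3,3):W a7@(2,5):SW a8@(4,0):SW
t=3: a0@(0,5):E a1@(0,4):SW a2@(4,4):SW a3@(2,3):SW a4@(1,4):SW a5@(3,3):SW a6@(3,2):W a7@(3,4):SW a8@(0,5):SW
t=4: a0@(1,4):SW a1@(1,3):SW a2@(0,3):SW a3@(3,2):SW a4@(2,3):SW a5@(4,2):SW a6@(4,1):SW a7@(4,3):SW a8@(1,4):SW
t=5: a0@(2,3):SW a1@(2,2):SW a2@(1,2):SW a3@(4,1):SW a4@(3,2):SW a5@(0,1):SW a6@(0,0):SW a7@(0,2):SW a8@(2,3):SW
t=6: a0@(3,2):SW a1@(3,1):SW a2@(2,1):SW a3@(0,0):SW a4@(4,1):SW a5@(1,0):SW a6@(1,5):SW a7@(1,1):SW a8@(3,2):SW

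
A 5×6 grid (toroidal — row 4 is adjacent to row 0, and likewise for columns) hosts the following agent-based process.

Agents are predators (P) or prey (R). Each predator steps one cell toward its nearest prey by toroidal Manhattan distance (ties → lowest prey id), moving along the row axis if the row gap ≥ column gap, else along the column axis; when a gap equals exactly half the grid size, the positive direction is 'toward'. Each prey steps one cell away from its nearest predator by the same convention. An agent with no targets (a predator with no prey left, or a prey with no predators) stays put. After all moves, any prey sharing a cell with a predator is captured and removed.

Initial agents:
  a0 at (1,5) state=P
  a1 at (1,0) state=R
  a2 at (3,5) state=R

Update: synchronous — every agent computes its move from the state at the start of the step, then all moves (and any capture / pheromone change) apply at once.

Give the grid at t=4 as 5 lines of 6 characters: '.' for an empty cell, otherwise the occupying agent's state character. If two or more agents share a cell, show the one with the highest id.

......
...PR.
......
......
....R.

t=1: a0@(1,0):P a1@(1,1):R a2@(4,5):R
t=2: a0@(1,1):P a1@(1,2):R a2@(3,5):R
t=3: a0@(1,2):P a1@(1,3):R a2@(4,5):R
t=4: a0@(1,3):P a1@(1,4):R a2@(4,4):R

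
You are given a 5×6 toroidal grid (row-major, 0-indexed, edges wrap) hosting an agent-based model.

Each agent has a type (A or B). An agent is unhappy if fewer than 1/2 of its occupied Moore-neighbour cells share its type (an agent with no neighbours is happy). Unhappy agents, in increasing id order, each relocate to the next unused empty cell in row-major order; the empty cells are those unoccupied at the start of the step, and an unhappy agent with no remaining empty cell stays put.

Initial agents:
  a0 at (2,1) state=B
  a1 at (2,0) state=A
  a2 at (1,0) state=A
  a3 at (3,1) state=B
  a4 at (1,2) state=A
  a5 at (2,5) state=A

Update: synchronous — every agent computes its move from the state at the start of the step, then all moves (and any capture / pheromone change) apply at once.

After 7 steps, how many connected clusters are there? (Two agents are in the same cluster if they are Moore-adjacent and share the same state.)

t=1: a0@(0,0):B a1@(2,0):A a2@(1,0):A a3@(3,1):B a4@(0,1):A a5@(2,5):A
t=2: a0@(0,2):B a1@(2,0):A a2@(1,0):A a3@(0,3):B a4@(0,1):A a5@(2,5):A
t=3: (unchanged — steady state)

2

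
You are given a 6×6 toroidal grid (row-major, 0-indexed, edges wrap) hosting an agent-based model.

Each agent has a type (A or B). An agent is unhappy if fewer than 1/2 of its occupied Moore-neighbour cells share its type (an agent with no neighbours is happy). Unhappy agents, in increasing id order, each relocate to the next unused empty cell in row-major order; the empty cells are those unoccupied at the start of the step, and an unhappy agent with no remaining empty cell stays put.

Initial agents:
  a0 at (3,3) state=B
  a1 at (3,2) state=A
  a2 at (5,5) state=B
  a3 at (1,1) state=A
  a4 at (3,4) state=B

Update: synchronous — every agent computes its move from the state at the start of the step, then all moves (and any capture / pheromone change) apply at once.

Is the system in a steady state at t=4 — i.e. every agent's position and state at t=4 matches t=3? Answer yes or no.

no

t=1: a0@(3,3):B a1@(0,0):A a2@(5,5):B a3@(1,1):A a4@(3,4):B
t=2: a0@(3,3):B a1@(0,0):A a2@(0,1):B a3@(1,1):A a4@(3,4):B
t=3: a0@(3,3):B a1@(0,0):A a2@(0,2):B a3@(1,1):A a4@(3,4):B
t=4: a0@(3,3):B a1@(0,0):A a2@(0,1):B a3@(1,1):A a4@(3,4):B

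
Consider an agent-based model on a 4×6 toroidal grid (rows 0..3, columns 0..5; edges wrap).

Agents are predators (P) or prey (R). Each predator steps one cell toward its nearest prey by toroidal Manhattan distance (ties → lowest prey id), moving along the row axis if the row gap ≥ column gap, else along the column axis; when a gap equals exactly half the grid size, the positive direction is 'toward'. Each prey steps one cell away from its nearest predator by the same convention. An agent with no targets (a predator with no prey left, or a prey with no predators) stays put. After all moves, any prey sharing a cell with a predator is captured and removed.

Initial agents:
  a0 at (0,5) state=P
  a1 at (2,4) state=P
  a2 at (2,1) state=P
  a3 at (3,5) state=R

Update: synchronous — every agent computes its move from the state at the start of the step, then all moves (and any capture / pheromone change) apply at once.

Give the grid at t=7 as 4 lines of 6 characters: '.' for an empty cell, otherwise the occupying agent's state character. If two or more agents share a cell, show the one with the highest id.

.....R
....PP
......
......

t=1: a0@(3,5):P a1@(3,4):P a2@(2,0):P a3@(2,5):R
t=2: a0@(2,5):P a1@(2,4):P a2@(2,5):P a3@(1,5):R
t=3: a0@(1,5):P a1@(1,4):P a2@(1,5):P a3@(0,5):R
t=4: a0@(0,5):P a1@(0,4):P a2@(0,5):P a3@(3,5):R
t=5: a0@(3,5):P a1@(3,4):P a2@(3,5):P a3@(2,5):R
t=6: a0@(2,5):P a1@(2,4):P a2@(2,5):P a3@(1,5):R
t=7: a0@(1,5):P a1@(1,4):P a2@(1,5):P a3@(0,5):R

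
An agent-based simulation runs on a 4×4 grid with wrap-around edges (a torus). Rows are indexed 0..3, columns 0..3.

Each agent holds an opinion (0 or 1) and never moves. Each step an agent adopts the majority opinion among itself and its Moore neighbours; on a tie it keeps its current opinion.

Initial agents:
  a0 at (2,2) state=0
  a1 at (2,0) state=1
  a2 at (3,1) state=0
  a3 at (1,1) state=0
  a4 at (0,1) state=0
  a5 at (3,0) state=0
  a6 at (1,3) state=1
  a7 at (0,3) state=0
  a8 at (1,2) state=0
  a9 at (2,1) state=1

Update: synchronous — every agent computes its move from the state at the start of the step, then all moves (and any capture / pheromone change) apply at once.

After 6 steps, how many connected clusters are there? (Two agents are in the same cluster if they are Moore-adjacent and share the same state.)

t=1: a0@(2,2):0 a1@(2,0):1 a2@(3,1):0 a3@(1,1):0 a4@(0,1):0 a5@(3,0):0 a6@(1,3):0 a7@(0,3):0 a8@(1,2):0 a9@(2,1):0
t=2: a0@(2,2):0 a1@(2,0):0 a2@(3,1):0 a3@(1,1):0 a4@(0,1):0 a5@(3,0):0 a6@(1,3):0 a7@(0,3):0 a8@(1,2):0 a9@(2,1):0
t=3: (unchanged — steady state)

1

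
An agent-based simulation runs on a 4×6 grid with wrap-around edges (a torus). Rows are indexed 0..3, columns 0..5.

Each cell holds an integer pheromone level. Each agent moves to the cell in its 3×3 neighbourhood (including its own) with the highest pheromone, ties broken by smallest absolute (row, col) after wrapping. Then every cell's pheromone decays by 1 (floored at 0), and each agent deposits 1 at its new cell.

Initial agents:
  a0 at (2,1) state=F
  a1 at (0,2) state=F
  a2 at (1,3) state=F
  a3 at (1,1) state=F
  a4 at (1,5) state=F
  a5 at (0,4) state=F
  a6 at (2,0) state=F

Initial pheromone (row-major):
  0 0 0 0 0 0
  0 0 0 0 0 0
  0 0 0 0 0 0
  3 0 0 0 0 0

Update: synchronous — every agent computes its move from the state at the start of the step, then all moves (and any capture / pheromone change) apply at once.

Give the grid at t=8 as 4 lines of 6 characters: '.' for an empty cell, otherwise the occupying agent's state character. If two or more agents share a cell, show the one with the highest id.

......
......
......
F.....

t=1: a0@(3,0) a1@(0,1) a2@(0,2) a3@(0,0) a4@(0,0) a5@(0,3) a6@(3,0) | pheromone: 2 1 1 1 0 0 / 0 0 0 0 0 0 / 0 0 0 0 0 0 / 4 0 0 0 0 0
t=2: a0@(3,0) a1@(3,0) a2@(0,1) a3@(3,0) a4@(3,0) a5@(0,2) a6@(3,0) | pheromone: 1 1 1 0 0 0 / 0 0 0 0 0 0 / 0 0 0 0 0 0 / 8 0 0 0 0 0
t=3: a0@(3,0) a1@(3,0) a2@(3,0) a3@(3,0) a4@(3,0) a5@(0,1) a6@(3,0) | pheromone: 0 1 0 0 0 0 / 0 0 0 0 0 0 / 0 0 0 0 0 0 / 13 0 0 0 0 0
t=4: a0@(3,0) a1@(3,0) a2@(3,0) a3@(3,0) a4@(3,0) a5@(3,0) a6@(3,0) | pheromone: 0 0 0 0 0 0 / 0 0 0 0 0 0 / 0 0 0 0 0 0 / 19 0 0 0 0 0
t=5: a0@(3,0) a1@(3,0) a2@(3,0) a3@(3,0) a4@(3,0) a5@(3,0) a6@(3,0) | pheromone: 0 0 0 0 0 0 / 0 0 0 0 0 0 / 0 0 0 0 0 0 / 25 0 0 0 0 0
t=6: a0@(3,0) a1@(3,0) a2@(3,0) a3@(3,0) a4@(3,0) a5@(3,0) a6@(3,0) | pheromone: 0 0 0 0 0 0 / 0 0 0 0 0 0 / 0 0 0 0 0 0 / 31 0 0 0 0 0
t=7: a0@(3,0) a1@(3,0) a2@(3,0) a3@(3,0) a4@(3,0) a5@(3,0) a6@(3,0) | pheromone: 0 0 0 0 0 0 / 0 0 0 0 0 0 / 0 0 0 0 0 0 / 37 0 0 0 0 0
t=8: a0@(3,0) a1@(3,0) a2@(3,0) a3@(3,0) a4@(3,0) a5@(3,0) a6@(3,0) | pheromone: 0 0 0 0 0 0 / 0 0 0 0 0 0 / 0 0 0 0 0 0 / 43 0 0 0 0 0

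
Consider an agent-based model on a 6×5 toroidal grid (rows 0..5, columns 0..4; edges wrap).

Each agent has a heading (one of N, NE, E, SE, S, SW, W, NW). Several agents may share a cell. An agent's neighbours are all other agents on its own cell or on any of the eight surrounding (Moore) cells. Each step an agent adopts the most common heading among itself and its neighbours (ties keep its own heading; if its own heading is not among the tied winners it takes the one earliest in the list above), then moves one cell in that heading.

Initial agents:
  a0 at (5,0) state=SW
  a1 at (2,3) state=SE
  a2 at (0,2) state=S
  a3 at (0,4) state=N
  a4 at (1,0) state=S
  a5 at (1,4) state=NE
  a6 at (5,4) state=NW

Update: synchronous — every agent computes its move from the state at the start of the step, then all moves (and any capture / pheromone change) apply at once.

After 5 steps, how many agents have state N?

1

t=1: a0@(0,4):SW a1@(3,4):SE a2@(1,2):S a3@(5,4):N a4@(2,0):S a5@(0,0):NE a6@(4,3):NW
t=2: a0@(1,3):SW a1@(4,0):SE a2@(2,2):S a3@(4,4):N a4@(3,0):S a5@(5,1):NE a6@(3,2):NW
t=3: a0@(2,2):SW a1@(5,1):SE a2@(3,2):S a3@(3,4):N a4@(4,0):S a5@(4,2):NE a6@(2,1):NW
t=4: a0@(3,1):SW a1@(0,2):SE a2@(4,2):S a3@(2,4):N a4@(5,0):S a5@(3,3):NE a6@(1,0):NW
t=5: a0@(4,0):SW a1@(1,3):SE a2@(5,2):S a3@(1,4):N a4@(0,0):S a5@(2,4):NE a6@(0,4):NW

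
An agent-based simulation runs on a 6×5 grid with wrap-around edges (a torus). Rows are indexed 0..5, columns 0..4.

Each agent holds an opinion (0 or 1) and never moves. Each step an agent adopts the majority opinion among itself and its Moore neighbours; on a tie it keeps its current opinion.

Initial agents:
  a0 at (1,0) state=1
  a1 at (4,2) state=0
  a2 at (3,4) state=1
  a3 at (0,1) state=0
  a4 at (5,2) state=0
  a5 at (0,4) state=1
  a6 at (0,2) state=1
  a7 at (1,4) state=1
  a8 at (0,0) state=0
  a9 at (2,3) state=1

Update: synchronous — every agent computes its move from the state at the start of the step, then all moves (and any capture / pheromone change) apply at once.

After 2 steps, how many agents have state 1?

t=1: a0@(1,0):1 a1@(4,2):0 a2@(3,4):1 a3@(0,1):0 a4@(5,2):0 a5@(0,4):1 a6@(0,2):0 a7@(1,4):1 a8@(0,0):1 a9@(2,3):1
t=2: (unchanged — steady state)

6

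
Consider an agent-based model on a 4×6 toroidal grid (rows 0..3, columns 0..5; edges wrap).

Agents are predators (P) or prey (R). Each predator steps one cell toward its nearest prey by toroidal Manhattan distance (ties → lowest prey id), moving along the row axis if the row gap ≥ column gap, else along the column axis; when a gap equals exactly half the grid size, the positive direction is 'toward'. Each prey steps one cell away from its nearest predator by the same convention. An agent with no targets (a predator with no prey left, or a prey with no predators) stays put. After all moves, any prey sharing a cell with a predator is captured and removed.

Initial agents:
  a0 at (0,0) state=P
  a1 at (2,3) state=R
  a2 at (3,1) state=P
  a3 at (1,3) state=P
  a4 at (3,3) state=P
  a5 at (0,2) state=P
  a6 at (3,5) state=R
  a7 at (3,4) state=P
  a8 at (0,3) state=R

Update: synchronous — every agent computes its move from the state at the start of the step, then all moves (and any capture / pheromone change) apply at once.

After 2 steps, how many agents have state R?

t=1: a0@(3,0):P a1@(3,3):R a2@(3,0):P a3@(2,3):P a4@(2,3):P a5@(0,3):P a7@(3,5):P a8@(3,3):R
t=2: a0@(3,1):P a1@(0,3):R a2@(3,1):P a3@(3,3):P a4@(3,3):P a5@(3,3):P a7@(3,4):P a8@(0,3):R

2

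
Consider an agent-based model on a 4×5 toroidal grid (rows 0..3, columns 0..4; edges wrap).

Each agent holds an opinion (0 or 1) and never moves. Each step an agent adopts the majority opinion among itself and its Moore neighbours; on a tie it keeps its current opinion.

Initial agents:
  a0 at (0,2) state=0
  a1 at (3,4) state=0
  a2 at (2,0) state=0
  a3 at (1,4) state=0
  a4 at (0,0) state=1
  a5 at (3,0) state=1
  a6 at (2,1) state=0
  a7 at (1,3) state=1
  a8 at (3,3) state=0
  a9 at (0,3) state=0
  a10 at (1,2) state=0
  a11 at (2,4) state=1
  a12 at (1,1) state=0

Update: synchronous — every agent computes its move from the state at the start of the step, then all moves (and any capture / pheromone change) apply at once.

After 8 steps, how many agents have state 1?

0

t=1: a0@(0,2):0 a1@(3,4):0 a2@(2,0):0 a3@(1,4):0 a4@(0,0):0 a5@(3,0):1 a6@(2,1):0 a7@(1,3):0 a8@(3,3):0 a9@(0,3):0 a10@(1,2):0 a11@(2,4):0 a12@(1,1):0
t=2: a0@(0,2):0 a1@(3,4):0 a2@(2,0):0 a3@(1,4):0 a4@(0,0):0 a5@(3,0):0 a6@(2,1):0 a7@(1,3):0 a8@(3,3):0 a9@(0,3):0 a10@(1,2):0 a11@(2,4):0 a12@(1,1):0
t=3: (unchanged — steady state)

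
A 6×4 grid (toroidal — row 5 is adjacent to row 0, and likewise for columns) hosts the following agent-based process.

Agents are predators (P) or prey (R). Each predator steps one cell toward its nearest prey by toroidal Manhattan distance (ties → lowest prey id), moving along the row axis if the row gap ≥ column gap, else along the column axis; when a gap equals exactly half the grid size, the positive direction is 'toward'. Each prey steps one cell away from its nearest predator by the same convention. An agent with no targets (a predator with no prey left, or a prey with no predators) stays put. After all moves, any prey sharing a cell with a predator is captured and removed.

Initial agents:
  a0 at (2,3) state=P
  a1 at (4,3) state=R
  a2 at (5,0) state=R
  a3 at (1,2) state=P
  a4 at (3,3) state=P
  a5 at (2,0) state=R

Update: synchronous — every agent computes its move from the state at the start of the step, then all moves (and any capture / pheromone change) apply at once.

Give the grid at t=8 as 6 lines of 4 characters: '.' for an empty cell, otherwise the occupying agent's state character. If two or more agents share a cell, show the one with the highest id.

....
....
R..P
....
....
PPR.

t=1: a0@(2,0):P a1@(5,3):R a2@(0,0):R a3@(1,3):P a4@(4,3):P a5@(2,1):R
t=2: a0@(2,1):P a2@(5,0):R a3@(0,3):P a4@(5,3):P a5@(2,2):R
t=3: a0@(2,2):P a2@(5,1):R a3@(5,3):P a4@(5,0):P a5@(2,3):R
t=4: a0@(2,3):P a2@(5,2):R a3@(5,0):P a4@(5,1):P a5@(2,0):R
t=5: a0@(2,0):P a2@(5,3):R a3@(5,1):P a4@(5,2):P a5@(2,1):R
t=6: a0@(2,1):P a2@(5,0):R a3@(5,2):P a4@(5,3):P a5@(2,2):R
t=7: a0@(2,2):P a2@(5,1):R a3@(5,3):P a4@(5,0):P a5@(2,3):R
t=8: a0@(2,3):P a2@(5,2):R a3@(5,0):P a4@(5,1):P a5@(2,0):R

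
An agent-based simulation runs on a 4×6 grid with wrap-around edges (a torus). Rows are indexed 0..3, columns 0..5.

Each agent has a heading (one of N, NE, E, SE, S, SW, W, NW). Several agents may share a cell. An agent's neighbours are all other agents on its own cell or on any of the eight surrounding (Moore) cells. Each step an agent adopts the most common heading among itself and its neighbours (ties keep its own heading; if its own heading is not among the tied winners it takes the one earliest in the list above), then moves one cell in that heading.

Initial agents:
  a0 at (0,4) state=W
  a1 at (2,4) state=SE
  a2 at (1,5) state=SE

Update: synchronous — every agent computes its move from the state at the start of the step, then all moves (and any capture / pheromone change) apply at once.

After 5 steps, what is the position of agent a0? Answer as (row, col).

(2, 3)

t=1: a0@(0,3):W a1@(3,5):SE a2@(2,0):SE
t=2: a0@(0,2):W a1@(0,0):SE a2@(3,1):SE
t=3: a0@(0,1):W a1@(1,1):SE a2@(0,2):SE
t=4: a0@(1,2):SE a1@(2,2):SE a2@(1,3):SE
t=5: a0@(2,3):SE a1@(3,3):SE a2@(2,4):SE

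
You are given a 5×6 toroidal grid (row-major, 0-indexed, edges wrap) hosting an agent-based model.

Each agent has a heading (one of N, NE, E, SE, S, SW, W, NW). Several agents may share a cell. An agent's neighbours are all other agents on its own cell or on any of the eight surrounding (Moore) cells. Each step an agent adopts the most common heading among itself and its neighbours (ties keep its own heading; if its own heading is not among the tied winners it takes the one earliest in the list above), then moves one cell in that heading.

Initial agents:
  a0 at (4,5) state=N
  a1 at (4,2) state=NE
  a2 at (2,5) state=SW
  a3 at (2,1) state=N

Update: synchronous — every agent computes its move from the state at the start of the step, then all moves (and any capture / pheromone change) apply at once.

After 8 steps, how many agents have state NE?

t=1: a0@(3,5):N a1@(3,3):NE a2@(3,4):SW a3@(1,1):N
t=2: a0@(2,5):N a1@(2,4):NE a2@(4,3):SW a3@(0,1):N
t=3: a0@(1,5):N a1@(1,5):NE a2@(0,2):SW a3@(4,1):N
t=4: a0@(0,5):N a1@(0,0):NE a2@(1,1):SW a3@(3,1):N
t=5: a0@(4,5):N a1@(4,1):NE a2@(2,0):SW a3@(2,1):N
t=6: a0@(3,5):N a1@(3,2):NE a2@(3,5):SW a3@(1,1):N
t=7: a0@(2,5):N a1@(2,3):NE a2@(4,4):SW a3@(0,1):N
t=8: a0@(1,5):N a1@(1,4):NE a2@(0,3):SW a3@(4,1):N

1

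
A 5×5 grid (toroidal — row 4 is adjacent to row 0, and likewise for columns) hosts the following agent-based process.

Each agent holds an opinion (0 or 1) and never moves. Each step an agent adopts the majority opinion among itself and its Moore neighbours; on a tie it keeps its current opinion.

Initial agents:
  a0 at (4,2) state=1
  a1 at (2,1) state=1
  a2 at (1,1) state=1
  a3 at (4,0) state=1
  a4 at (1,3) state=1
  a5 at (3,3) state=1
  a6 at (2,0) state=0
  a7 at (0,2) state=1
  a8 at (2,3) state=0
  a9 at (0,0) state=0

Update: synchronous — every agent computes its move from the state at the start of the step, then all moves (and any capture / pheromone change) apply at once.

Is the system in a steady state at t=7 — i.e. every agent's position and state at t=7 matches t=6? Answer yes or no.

t=1: a0@(4,2):1 a1@(2,1):1 a2@(1,1):1 a3@(4,0):1 a4@(1,3):1 a5@(3,3):1 a6@(2,0):1 a7@(0,2):1 a8@(2,3):1 a9@(0,0):1
t=2: (unchanged — steady state)

yes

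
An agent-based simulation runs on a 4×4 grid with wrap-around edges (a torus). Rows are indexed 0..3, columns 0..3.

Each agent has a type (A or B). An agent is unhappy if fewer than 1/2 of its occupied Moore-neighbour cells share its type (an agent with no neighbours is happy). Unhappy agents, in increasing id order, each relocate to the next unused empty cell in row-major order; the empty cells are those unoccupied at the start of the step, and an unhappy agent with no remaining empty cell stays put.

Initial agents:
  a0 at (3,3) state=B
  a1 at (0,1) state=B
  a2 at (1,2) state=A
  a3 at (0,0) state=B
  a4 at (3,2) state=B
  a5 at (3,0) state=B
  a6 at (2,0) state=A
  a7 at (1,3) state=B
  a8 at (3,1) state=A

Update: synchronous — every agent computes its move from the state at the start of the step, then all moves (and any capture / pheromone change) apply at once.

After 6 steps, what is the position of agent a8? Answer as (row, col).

t=1: a0@(3,3):B a1@(0,1):B a2@(0,2):A a3@(0,0):B a4@(3,2):B a5@(3,0):B a6@(0,3):A a7@(1,0):B a8@(1,1):A
t=2: a0@(3,3):B a1@(0,1):B a2@(1,2):A a3@(0,0):B a4@(3,2):B a5@(3,0):B a6@(1,3):A a7@(1,0):B a8@(2,0):A
t=3: a0@(3,3):B a1@(0,1):B a2@(1,2):A a3@(0,0):B a4@(3,2):B a5@(3,0):B a6@(1,3):A a7@(1,0):B a8@(0,2):A
t=4: a0@(3,3):B a1@(0,1):B a2@(1,2):A a3@(0,0):B a4@(3,2):B a5@(3,0):B a6@(1,3):A a7@(1,0):B a8@(0,3):A
t=5: a0@(3,3):B a1@(0,1):B a2@(1,2):A a3@(0,0):B a4@(3,2):B a5@(3,0):B a6@(1,3):A a7@(1,0):B a8@(0,2):A
t=6: a0@(3,3):B a1@(0,1):B a2@(1,2):A a3@(0,0):B a4@(3,2):B a5@(3,0):B a6@(1,3):A a7@(1,0):B a8@(0,3):A

(0, 3)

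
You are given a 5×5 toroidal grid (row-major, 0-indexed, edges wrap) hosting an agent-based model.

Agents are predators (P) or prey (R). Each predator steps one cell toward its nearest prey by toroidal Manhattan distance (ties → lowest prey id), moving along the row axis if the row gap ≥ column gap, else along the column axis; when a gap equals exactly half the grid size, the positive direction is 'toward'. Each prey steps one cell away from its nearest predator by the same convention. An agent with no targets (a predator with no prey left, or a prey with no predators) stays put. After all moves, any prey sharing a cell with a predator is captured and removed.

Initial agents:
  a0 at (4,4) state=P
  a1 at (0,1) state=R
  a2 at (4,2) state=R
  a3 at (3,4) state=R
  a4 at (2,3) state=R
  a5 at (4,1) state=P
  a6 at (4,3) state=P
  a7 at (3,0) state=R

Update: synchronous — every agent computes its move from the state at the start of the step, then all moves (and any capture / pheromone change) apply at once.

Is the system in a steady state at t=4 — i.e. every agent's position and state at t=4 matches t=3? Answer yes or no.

no

t=1: a0@(3,4):P a1@(1,1):R a2@(4,3):R a3@(2,4):R a4@(1,3):R a5@(0,1):P a6@(4,2):P a7@(2,0):R
t=2: a0@(2,4):P a1@(2,1):R a2@(4,4):R a3@(1,4):R a4@(0,3):R a5@(1,1):P a6@(4,3):P a7@(1,0):R
t=3: a0@(1,4):P a1@(3,1):R a2@(4,0):R a3@(0,4):R a4@(1,3):R a5@(2,1):P a6@(4,4):P
t=4: a0@(0,4):P a1@(4,1):R a2@(4,1):R a3@(4,4):R a4@(1,2):R a5@(3,1):P a6@(4,0):P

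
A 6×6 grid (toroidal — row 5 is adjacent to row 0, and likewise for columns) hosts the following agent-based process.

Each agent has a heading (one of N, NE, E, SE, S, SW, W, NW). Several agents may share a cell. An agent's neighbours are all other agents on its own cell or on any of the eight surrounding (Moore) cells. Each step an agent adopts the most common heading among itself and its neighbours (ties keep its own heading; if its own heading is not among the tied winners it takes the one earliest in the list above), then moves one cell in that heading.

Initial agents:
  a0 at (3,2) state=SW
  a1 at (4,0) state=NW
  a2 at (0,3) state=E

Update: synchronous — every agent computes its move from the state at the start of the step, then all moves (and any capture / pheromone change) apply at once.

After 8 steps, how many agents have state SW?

t=1: a0@(4,1):SW a1@(3,5):NW a2@(0,4):E
t=2: a0@(5,0):SW a1@(2,4):NW a2@(0,5):E
t=3: a0@(0,5):SW a1@(1,3):NW a2@(0,0):E
t=4: a0@(1,4):SW a1@(0,2):NW a2@(0,1):E
t=5: a0@(2,3):SW a1@(5,1):NW a2@(0,2):E
t=6: a0@(3,2):SW a1@(4,0):NW a2@(0,3):E
t=7: a0@(4,1):SW a1@(3,5):NW a2@(0,4):E
t=8: a0@(5,0):SW a1@(2,4):NW a2@(0,5):E

1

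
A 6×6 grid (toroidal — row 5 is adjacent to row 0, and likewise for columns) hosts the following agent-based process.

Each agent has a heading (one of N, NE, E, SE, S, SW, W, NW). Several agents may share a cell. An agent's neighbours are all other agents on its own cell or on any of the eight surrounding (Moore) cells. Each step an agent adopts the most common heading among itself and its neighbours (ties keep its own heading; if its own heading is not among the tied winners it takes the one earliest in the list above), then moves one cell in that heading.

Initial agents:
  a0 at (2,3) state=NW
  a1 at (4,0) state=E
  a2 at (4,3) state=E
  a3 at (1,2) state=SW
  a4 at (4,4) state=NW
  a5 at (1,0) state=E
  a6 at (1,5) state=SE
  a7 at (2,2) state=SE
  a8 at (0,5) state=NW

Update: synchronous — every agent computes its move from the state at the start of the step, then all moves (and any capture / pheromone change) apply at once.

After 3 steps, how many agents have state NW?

t=1: a0@(1,2):NW a1@(4,1):E a2@(4,4):E a3@(2,1):SW a4@(3,3):NW a5@(1,1):E a6@(2,0):SE a7@(3,3):SE a8@(5,4):NW
t=2: a0@(0,1):NW a1@(4,2):E a2@(3,3):NW a3@(3,0):SW a4@(2,2):NW a5@(1,2):E a6@(3,1):SE a7@(4,4):SE a8@(4,3):NW
t=3: a0@(5,0):NW a1@(3,1):NW a2@(2,2):NW a3@(4,5):SW a4@(1,1):NW a5@(0,1):NW a6@(4,2):SE a7@(3,3):NW a8@(3,2):NW

7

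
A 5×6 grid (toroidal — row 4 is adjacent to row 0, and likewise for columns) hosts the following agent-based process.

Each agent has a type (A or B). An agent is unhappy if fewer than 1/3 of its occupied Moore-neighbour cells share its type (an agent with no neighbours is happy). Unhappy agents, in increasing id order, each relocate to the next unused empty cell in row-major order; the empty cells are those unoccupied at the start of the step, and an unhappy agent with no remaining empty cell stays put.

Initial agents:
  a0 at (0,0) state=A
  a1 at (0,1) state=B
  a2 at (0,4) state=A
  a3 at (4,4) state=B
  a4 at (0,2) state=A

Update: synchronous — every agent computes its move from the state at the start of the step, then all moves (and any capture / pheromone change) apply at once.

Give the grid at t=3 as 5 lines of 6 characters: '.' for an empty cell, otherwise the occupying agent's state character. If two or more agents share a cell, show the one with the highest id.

t=1: a0@(0,3):A a1@(0,5):B a2@(1,0):A a3@(1,1):B a4@(1,2):A
t=2: a0@(0,3):A a1@(0,0):B a2@(0,1):A a3@(0,2):B a4@(1,2):A
t=3: a0@(0,3):A a1@(0,4):B a2@(0,1):A a3@(0,5):B a4@(1,2):A

.A.ABB
..A...
......
......
......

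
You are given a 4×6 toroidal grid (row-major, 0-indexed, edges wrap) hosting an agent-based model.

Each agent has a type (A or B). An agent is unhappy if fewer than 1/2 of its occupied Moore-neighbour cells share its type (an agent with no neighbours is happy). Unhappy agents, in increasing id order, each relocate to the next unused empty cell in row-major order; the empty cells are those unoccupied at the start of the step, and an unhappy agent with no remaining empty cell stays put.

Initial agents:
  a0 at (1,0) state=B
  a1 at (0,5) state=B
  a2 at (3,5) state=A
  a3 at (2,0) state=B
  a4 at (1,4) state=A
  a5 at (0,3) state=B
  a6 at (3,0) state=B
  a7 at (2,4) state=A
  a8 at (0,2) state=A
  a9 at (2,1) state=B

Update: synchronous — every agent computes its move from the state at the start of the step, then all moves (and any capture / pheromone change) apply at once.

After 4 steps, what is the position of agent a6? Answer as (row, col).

t=1: a0@(1,0):B a1@(0,5):B a2@(0,0):A a3@(2,0):B a4@(0,1):A a5@(0,4):B a6@(3,0):B a7@(2,4):A a8@(1,1):A a9@(2,1):B
t=2: a0@(1,0):B a1@(0,5):B a2@(0,2):A a3@(2,0):B a4@(0,1):A a5@(0,4):B a6@(3,0):B a7@(2,4):A a8@(0,3):A a9@(2,1):B
t=3: a0@(1,0):B a1@(0,5):B a2@(0,2):A a3@(2,0):B a4@(0,0):A a5@(0,4):B a6@(3,0):B a7@(2,4):A a8@(0,3):A a9@(2,1):B
t=4: a0@(1,0):B a1@(0,5):B a2@(0,2):A a3@(2,0):B a4@(0,1):A a5@(0,4):B a6@(3,0):B a7@(2,4):A a8@(0,3):A a9@(2,1):B

(3, 0)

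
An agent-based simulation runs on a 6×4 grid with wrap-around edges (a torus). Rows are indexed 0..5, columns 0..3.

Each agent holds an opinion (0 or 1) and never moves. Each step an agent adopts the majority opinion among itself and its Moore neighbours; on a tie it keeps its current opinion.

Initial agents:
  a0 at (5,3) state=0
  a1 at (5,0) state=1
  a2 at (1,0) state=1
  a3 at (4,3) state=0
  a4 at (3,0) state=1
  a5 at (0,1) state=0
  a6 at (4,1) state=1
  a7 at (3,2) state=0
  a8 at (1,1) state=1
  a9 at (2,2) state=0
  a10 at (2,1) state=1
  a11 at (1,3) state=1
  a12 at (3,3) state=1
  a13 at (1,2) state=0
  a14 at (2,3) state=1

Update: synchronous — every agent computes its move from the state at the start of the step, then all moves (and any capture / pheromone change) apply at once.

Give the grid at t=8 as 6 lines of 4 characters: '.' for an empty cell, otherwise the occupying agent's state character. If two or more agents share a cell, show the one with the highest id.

t=1: a0@(5,3):0 a1@(5,0):0 a2@(1,0):1 a3@(4,3):0 a4@(3,0):1 a5@(0,1):1 a6@(4,1):1 a7@(3,2):1 a8@(1,1):1 a9@(2,2):1 a10@(2,1):1 a11@(1,3):1 a12@(3,3):1 a13@(1,2):1 a14@(2,3):1
t=2: (unchanged — steady state)

.1..
1111
.111
1.11
.1.0
0..0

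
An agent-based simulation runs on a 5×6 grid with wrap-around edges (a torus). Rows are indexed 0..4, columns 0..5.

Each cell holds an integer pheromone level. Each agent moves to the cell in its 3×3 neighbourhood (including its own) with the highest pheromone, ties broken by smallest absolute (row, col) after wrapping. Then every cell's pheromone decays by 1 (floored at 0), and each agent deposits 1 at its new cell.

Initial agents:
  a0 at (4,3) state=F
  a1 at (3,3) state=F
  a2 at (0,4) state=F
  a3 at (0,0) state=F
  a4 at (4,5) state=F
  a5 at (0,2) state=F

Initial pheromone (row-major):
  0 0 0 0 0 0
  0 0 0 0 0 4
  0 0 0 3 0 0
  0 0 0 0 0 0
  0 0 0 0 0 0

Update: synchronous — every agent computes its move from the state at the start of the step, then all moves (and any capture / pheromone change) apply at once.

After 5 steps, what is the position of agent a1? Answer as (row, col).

(2, 3)

t=1: a0@(0,2) a1@(2,3) a2@(1,5) a3@(1,5) a4@(0,0) a5@(0,1) | pheromone: 1 1 1 0 0 0 / 0 0 0 0 0 5 / 0 0 0 3 0 0 / 0 0 0 0 0 0 / 0 0 0 0 0 0
t=2: a0@(0,1) a1@(2,3) a2@(1,5) a3@(1,5) a4@(1,5) a5@(0,0) | pheromone: 1 1 0 0 0 0 / 0 0 0 0 0 7 / 0 0 0 3 0 0 / 0 0 0 0 0 0 / 0 0 0 0 0 0
t=3: a0@(0,0) a1@(2,3) a2@(1,5) a3@(1,5) a4@(1,5) a5@(1,5) | pheromone: 1 0 0 0 0 0 / 0 0 0 0 0 10 / 0 0 0 3 0 0 / 0 0 0 0 0 0 / 0 0 0 0 0 0
t=4: a0@(1,5) a1@(2,3) a2@(1,5) a3@(1,5) a4@(1,5) a5@(1,5) | pheromone: 0 0 0 0 0 0 / 0 0 0 0 0 14 / 0 0 0 3 0 0 / 0 0 0 0 0 0 / 0 0 0 0 0 0
t=5: a0@(1,5) a1@(2,3) a2@(1,5) a3@(1,5) a4@(1,5) a5@(1,5) | pheromone: 0 0 0 0 0 0 / 0 0 0 0 0 18 / 0 0 0 3 0 0 / 0 0 0 0 0 0 / 0 0 0 0 0 0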